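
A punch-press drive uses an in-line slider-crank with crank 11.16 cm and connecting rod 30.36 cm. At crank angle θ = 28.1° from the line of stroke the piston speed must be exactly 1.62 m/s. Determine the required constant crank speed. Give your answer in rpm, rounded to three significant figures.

For an in-line slider-crank, |v_piston| = rω|sinθ|·[1 + r cosθ/√(L² − r² sin²θ)].
With r = 0.1116 m, L = 0.3036 m, θ = 28.1°: the bracketed kinematic factor |dx/dθ| = 0.069871 m.
ω = v/|dx/dθ| = 1.62/0.069871 = 23.186 rad/s.
N = 60ω/(2π) = 221.41 rpm.

221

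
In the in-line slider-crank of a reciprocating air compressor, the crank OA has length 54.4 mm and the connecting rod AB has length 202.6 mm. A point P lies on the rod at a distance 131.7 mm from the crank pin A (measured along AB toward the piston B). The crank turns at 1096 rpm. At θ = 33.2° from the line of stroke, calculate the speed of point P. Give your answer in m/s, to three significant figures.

4.33

ω = 114.8 rad/s.  Crank-pin speed |V_A| = rω = 6.2436 m/s, perpendicular to OA.
Rod angle: sinφ = −(r/L) sinθ ⇒ φ = -8.455°; ω_rod = −rω cosθ/√(L²−r²sin²θ) = -26.07 rad/s.
V_P = V_A + ω_rod × AP, with AP = 0.1317 m along the rod.
Components: V_Px = −rω sinθ − a·ω_rod·sinφ = -3.9236 m/s;  V_Py = rω cosθ + a·ω_rod·cosφ = +1.8283 m/s.
|V_P| = √(V_Px² + V_Py²) = 4.3287 m/s.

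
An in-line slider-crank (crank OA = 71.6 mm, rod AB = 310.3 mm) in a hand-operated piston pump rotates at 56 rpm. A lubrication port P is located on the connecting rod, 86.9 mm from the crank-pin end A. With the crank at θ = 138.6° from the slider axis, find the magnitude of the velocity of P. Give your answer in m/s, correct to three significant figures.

0.348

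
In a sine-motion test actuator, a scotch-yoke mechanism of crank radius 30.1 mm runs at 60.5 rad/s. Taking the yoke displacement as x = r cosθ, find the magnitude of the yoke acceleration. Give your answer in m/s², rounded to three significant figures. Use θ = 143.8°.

88.9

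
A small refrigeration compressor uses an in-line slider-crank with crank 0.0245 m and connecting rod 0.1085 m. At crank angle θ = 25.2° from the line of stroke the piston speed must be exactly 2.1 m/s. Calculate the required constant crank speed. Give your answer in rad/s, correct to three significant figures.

167

For an in-line slider-crank, |v_piston| = rω|sinθ|·[1 + r cosθ/√(L² − r² sin²θ)].
With r = 0.0245 m, L = 0.1085 m, θ = 25.2°: the bracketed kinematic factor |dx/dθ| = 0.012573 m.
ω = v/|dx/dθ| = 2.1/0.012573 = 167.03 rad/s.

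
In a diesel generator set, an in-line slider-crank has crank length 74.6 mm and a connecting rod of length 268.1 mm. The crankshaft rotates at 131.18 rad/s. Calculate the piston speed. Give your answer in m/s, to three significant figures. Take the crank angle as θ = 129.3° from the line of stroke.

ω = 131.2 rad/s
For an in-line slider-crank, x = r cosθ + √(L² − r² sin²θ), so v = −rω sinθ·[1 + r cosθ/√(L² − r² sin²θ)].
With r = 0.0746 m, L = 0.2681 m, θ = 129.3°: √(L² − r² sin²θ) = 0.26181 m.
v = −0.0746·131.2·0.77384·[1 + 0.0746·-0.63338/0.26181] = -6.2061 m/s.
|v| = 6.2061 m/s.

6.21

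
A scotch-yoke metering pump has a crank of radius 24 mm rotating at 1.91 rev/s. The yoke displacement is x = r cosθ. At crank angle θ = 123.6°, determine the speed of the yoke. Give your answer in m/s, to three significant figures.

0.240

ω = 12 rad/s (from 1.91 rev/s).
x = r cosθ ⇒ ẋ = −rω sinθ.
|v| = rω|sinθ| = 0.024·12·|sin 123.6°| = 0.2399 m/s.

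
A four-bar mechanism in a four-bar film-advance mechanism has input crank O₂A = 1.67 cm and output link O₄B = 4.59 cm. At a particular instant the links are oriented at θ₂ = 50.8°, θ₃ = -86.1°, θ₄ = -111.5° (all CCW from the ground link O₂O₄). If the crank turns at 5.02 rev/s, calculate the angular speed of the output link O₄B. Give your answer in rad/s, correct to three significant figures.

18.3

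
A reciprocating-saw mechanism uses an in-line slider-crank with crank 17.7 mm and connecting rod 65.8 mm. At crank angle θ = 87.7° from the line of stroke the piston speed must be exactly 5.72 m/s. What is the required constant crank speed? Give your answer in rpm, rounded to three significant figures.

3050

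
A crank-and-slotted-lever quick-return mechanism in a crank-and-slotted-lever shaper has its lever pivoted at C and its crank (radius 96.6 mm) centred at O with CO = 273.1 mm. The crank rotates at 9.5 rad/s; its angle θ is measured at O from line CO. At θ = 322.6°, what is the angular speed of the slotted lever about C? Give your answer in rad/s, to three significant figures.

2.29

ω = 9.5 rad/s
Crank pin A relative to C: A = (d + r cosθ, r sinθ); lever angle φ = atan2(r sinθ, d + r cosθ).
Differentiating tanφ: φ̇ = rω(d cosθ + r)/(d² + r² + 2dr cosθ).
d² + r² + 2dr cosθ = |CA|² = 0.125831 m²;  d cosθ + r = +0.31355 m.
|ω_lever| = |0.0966·9.5·+0.31355| / 0.125831 = 2.2868 rad/s.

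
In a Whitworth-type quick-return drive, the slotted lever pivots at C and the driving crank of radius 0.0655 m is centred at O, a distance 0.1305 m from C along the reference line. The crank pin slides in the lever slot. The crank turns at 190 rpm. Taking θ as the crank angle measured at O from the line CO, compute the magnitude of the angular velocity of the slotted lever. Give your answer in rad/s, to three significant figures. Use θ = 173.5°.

19.3

ω = 19.9 rad/s (from 190 rpm).
Crank pin A relative to C: A = (d + r cosθ, r sinθ); lever angle φ = atan2(r sinθ, d + r cosθ).
Differentiating tanφ: φ̇ = rω(d cosθ + r)/(d² + r² + 2dr cosθ).
d² + r² + 2dr cosθ = |CA|² = 0.00433489 m²;  d cosθ + r = -0.064161 m.
|ω_lever| = |0.0655·19.9·-0.064161| / 0.00433489 = 19.289 rad/s.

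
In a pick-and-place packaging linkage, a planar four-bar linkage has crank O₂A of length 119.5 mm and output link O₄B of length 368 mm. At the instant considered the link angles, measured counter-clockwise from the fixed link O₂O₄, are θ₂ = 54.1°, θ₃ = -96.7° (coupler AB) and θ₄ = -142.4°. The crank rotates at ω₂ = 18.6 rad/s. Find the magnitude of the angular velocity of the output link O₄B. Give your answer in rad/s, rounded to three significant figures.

4.12

ω₂ = 18.6 rad/s
Differentiating the loop-closure r₂e^{iθ₂}+r₃e^{iθ₃}=r₁+r₄e^{iθ₄} gives r₂ω₂e^{iθ₂}+r₃ω₃e^{iθ₃}=r₄ω₄e^{iθ₄}.
Eliminating the other unknown: ω₄ = r₂ω₂ sin(θ₂−θ₃) / [r₄ sin(θ₄−θ₃)].
Numerator sine = +0.48786; denominator sine = -0.71569.
Result = 0.1195·18.6·(+0.48786) / (0.368·(-0.71569)) = -4.1172 rad/s; magnitude 4.1172 rad/s.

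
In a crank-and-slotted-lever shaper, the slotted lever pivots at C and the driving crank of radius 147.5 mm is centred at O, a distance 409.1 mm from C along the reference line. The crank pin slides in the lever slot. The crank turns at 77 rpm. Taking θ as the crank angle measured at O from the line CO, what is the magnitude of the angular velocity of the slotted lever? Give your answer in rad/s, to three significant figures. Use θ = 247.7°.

0.0642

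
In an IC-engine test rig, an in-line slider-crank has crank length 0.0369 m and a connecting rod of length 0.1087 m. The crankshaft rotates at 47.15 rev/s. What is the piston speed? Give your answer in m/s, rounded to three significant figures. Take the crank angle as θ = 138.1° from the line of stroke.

5.41

ω = 2π·47.1 = 296.3 rad/s
For an in-line slider-crank, x = r cosθ + √(L² − r² sin²θ), so v = −rω sinθ·[1 + r cosθ/√(L² − r² sin²θ)].
With r = 0.0369 m, L = 0.1087 m, θ = 138.1°: √(L² − r² sin²θ) = 0.10587 m.
v = −0.0369·296.3·0.66783·[1 + 0.0369·-0.74431/0.10587] = -5.4066 m/s.
|v| = 5.4066 m/s.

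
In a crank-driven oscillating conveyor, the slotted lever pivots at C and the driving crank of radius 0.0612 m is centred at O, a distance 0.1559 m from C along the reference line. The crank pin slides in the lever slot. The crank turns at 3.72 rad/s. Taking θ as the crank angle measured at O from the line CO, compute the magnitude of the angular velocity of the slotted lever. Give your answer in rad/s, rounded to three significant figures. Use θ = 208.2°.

1.54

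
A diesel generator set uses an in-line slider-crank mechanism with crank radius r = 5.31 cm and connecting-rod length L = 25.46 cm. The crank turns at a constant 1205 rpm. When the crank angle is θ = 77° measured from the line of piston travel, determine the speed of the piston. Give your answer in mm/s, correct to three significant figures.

ω = 2π·1205/60 = 126.2 rad/s
For an in-line slider-crank, x = r cosθ + √(L² − r² sin²θ), so v = −rω sinθ·[1 + r cosθ/√(L² − r² sin²θ)].
With r = 0.0531 m, L = 0.2546 m, θ = 77°: √(L² − r² sin²θ) = 0.24929 m.
v = −0.0531·126.2·0.97437·[1 + 0.0531·0.22495/0.24929] = -6.8416 m/s.
|v| = 6.8416 m/s = 6841.6 mm/s.

6840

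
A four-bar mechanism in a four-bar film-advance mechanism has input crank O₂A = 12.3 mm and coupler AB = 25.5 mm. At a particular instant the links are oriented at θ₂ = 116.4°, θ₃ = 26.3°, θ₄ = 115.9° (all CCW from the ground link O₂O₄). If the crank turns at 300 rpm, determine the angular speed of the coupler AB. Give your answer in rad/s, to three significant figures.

ω₂ = 31.42 rad/s (from 300 rpm).
Differentiating the loop-closure r₂e^{iθ₂}+r₃e^{iθ₃}=r₁+r₄e^{iθ₄} gives r₂ω₂e^{iθ₂}+r₃ω₃e^{iθ₃}=r₄ω₄e^{iθ₄}.
Eliminating the other unknown: ω₃ = r₂ω₂ sin(θ₄−θ₂) / [r₃ sin(θ₃−θ₄)].
Numerator sine = -0.00873; denominator sine = -0.99998.
Result = 0.0123·31.42·(-0.00873) / (0.0255·(-0.99998)) = +0.13224 rad/s; magnitude 0.13224 rad/s.

0.132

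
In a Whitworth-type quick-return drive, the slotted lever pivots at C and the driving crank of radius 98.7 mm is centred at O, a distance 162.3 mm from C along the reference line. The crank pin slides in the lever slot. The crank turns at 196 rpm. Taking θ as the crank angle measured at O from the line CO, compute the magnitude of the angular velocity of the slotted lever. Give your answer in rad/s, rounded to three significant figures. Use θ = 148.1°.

8.91

ω = 20.53 rad/s (from 196 rpm).
Crank pin A relative to C: A = (d + r cosθ, r sinθ); lever angle φ = atan2(r sinθ, d + r cosθ).
Differentiating tanφ: φ̇ = rω(d cosθ + r)/(d² + r² + 2dr cosθ).
d² + r² + 2dr cosθ = |CA|² = 0.00888361 m²;  d cosθ + r = -0.039088 m.
|ω_lever| = |0.0987·20.53·-0.039088| / 0.00888361 = 8.9137 rad/s.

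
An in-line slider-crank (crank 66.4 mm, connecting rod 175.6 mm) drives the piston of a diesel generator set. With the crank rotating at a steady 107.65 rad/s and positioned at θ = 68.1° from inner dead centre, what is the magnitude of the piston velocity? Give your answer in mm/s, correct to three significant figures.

7630

ω = 107.7 rad/s
For an in-line slider-crank, x = r cosθ + √(L² − r² sin²θ), so v = −rω sinθ·[1 + r cosθ/√(L² − r² sin²θ)].
With r = 0.0664 m, L = 0.1756 m, θ = 68.1°: √(L² − r² sin²θ) = 0.16444 m.
v = −0.0664·107.7·0.92784·[1 + 0.0664·0.37299/0.16444] = -7.631 m/s.
|v| = 7.631 m/s = 7631 mm/s.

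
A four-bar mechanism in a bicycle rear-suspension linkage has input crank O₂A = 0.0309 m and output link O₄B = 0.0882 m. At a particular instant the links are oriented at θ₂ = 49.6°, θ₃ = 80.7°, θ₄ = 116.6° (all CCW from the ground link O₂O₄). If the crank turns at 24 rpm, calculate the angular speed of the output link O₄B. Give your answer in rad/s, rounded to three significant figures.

0.776

ω₂ = 2.513 rad/s (from 24 rpm).
Differentiating the loop-closure r₂e^{iθ₂}+r₃e^{iθ₃}=r₁+r₄e^{iθ₄} gives r₂ω₂e^{iθ₂}+r₃ω₃e^{iθ₃}=r₄ω₄e^{iθ₄}.
Eliminating the other unknown: ω₄ = r₂ω₂ sin(θ₂−θ₃) / [r₄ sin(θ₄−θ₃)].
Numerator sine = -0.51653; denominator sine = +0.58637.
Result = 0.0309·2.513·(-0.51653) / (0.0882·(+0.58637)) = -0.77563 rad/s; magnitude 0.77563 rad/s.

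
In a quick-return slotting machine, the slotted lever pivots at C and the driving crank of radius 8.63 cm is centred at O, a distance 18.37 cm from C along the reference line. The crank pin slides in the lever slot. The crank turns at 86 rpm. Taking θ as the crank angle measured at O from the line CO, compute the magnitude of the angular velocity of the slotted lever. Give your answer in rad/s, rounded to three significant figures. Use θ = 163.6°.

6.49

ω = 9.006 rad/s (from 86 rpm).
Crank pin A relative to C: A = (d + r cosθ, r sinθ); lever angle φ = atan2(r sinθ, d + r cosθ).
Differentiating tanφ: φ̇ = rω(d cosθ + r)/(d² + r² + 2dr cosθ).
d² + r² + 2dr cosθ = |CA|² = 0.0107768 m²;  d cosθ + r = -0.089926 m.
|ω_lever| = |0.0863·9.006·-0.089926| / 0.0107768 = 6.4854 rad/s.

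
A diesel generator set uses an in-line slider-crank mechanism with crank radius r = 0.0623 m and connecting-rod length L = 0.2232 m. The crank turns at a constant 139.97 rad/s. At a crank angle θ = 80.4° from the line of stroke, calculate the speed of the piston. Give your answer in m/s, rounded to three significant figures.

9.01

ω = 140 rad/s
For an in-line slider-crank, x = r cosθ + √(L² − r² sin²θ), so v = −rω sinθ·[1 + r cosθ/√(L² − r² sin²θ)].
With r = 0.0623 m, L = 0.2232 m, θ = 80.4°: √(L² − r² sin²θ) = 0.21458 m.
v = −0.0623·140·0.98600·[1 + 0.0623·0.16677/0.21458] = -9.0143 m/s.
|v| = 9.0143 m/s.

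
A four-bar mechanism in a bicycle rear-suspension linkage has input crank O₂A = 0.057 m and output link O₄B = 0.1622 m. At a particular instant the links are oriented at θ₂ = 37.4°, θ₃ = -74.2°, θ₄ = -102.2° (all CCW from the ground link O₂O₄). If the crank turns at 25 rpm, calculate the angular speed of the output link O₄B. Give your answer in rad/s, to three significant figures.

1.82

ω₂ = 2.618 rad/s (from 25 rpm).
Differentiating the loop-closure r₂e^{iθ₂}+r₃e^{iθ₃}=r₁+r₄e^{iθ₄} gives r₂ω₂e^{iθ₂}+r₃ω₃e^{iθ₃}=r₄ω₄e^{iθ₄}.
Eliminating the other unknown: ω₄ = r₂ω₂ sin(θ₂−θ₃) / [r₄ sin(θ₄−θ₃)].
Numerator sine = +0.92978; denominator sine = -0.46947.
Result = 0.057·2.618·(+0.92978) / (0.1622·(-0.46947)) = -1.8221 rad/s; magnitude 1.8221 rad/s.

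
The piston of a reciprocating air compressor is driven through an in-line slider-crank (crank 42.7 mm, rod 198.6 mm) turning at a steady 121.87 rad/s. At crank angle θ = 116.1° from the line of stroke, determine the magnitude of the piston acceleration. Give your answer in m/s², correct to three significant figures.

ω = 121.9 rad/s
x(θ) = r cosθ + √(L² − r² sin²θ); with ω constant, a = ω²·d²x/dθ².
d²x/dθ² = −r cosθ − r²(cos2θ)/√u − r⁴ sin²2θ/(4u^{3/2}),  u = L² − r² sin²θ = 0.0379716 m².
Substituting r = 0.0427 m, L = 0.1986 m, θ = 116.1°: d²x/dθ² = +0.02445 m.
a = ω²·d²x/dθ² = (121.9)²·(+0.02445) = +363.14 m/s²;  |a| = 363.14 m/s².

363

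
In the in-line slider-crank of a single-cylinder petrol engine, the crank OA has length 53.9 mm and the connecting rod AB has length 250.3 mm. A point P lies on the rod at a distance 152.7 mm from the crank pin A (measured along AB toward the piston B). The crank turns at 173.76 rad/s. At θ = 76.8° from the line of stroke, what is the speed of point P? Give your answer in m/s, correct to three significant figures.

9.43

ω = 173.8 rad/s.  Crank-pin speed |V_A| = rω = 9.3657 m/s, perpendicular to OA.
Rod angle: sinφ = −(r/L) sinθ ⇒ φ = -12.102°; ω_rod = −rω cosθ/√(L²−r²sin²θ) = -8.7386 rad/s.
V_P = V_A + ω_rod × AP, with AP = 0.1527 m along the rod.
Components: V_Px = −rω sinθ − a·ω_rod·sinφ = -9.398 m/s;  V_Py = rω cosθ + a·ω_rod·cosφ = +0.83393 m/s.
|V_P| = √(V_Px² + V_Py²) = 9.4349 m/s.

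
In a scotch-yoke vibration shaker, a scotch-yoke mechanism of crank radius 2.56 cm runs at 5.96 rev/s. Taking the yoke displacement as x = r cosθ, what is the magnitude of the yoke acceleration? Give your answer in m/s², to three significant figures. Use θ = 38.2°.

28.2

ω = 37.45 rad/s (from 5.96 rev/s).
x = r cosθ ⇒ ẍ = −rω² cosθ (ω constant).
|a| = rω²|cosθ| = 0.0256·(37.45)²·|cos 38.2°| = 28.212 m/s².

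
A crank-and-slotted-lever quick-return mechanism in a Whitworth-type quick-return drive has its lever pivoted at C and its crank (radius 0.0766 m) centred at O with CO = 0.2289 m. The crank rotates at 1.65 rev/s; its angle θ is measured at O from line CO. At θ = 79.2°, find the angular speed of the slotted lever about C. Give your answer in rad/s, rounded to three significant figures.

1.46

ω = 10.37 rad/s (from 1.65 rev/s).
Crank pin A relative to C: A = (d + r cosθ, r sinθ); lever angle φ = atan2(r sinθ, d + r cosθ).
Differentiating tanφ: φ̇ = rω(d cosθ + r)/(d² + r² + 2dr cosθ).
d² + r² + 2dr cosθ = |CA|² = 0.0648338 m²;  d cosθ + r = +0.11949 m.
|ω_lever| = |0.0766·10.37·+0.11949| / 0.0648338 = 1.4636 rad/s.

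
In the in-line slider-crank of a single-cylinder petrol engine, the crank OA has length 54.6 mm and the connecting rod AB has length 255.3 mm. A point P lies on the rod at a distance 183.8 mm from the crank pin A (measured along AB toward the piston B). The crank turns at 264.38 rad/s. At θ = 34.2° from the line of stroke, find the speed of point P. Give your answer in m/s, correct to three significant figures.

9.75

ω = 264.4 rad/s.  Crank-pin speed |V_A| = rω = 14.435 m/s, perpendicular to OA.
Rod angle: sinφ = −(r/L) sinθ ⇒ φ = -6.904°; ω_rod = −rω cosθ/√(L²−r²sin²θ) = -47.106 rad/s.
V_P = V_A + ω_rod × AP, with AP = 0.1838 m along the rod.
Components: V_Px = −rω sinθ − a·ω_rod·sinφ = -9.1546 m/s;  V_Py = rω cosθ + a·ω_rod·cosφ = +3.3437 m/s.
|V_P| = √(V_Px² + V_Py²) = 9.7461 m/s.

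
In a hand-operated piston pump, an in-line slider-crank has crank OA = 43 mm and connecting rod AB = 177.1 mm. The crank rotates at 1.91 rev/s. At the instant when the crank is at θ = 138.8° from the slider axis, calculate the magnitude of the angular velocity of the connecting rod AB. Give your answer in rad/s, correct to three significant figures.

2.22

ω = 12 rad/s (converted from 1.91 rev/s).
The rod makes angle φ with the slider axis where L sinφ = r sinθ; differentiating, L cosφ·φ̇ = r ω cosθ.
L cosφ = √(L² − r² sin²θ) = 0.17482 m.
|ω_rod| = r ω |cosθ| / √(L² − r² sin²θ) = 0.043·12·0.75241/0.17482 = 2.221 rad/s.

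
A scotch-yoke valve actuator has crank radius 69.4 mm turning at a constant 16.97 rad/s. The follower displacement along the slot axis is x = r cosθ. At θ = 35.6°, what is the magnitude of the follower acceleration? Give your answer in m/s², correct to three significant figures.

ω = 16.97 rad/s
x = r cosθ ⇒ ẍ = −rω² cosθ (ω constant).
|a| = rω²|cosθ| = 0.0694·(16.97)²·|cos 35.6°| = 16.251 m/s².

16.3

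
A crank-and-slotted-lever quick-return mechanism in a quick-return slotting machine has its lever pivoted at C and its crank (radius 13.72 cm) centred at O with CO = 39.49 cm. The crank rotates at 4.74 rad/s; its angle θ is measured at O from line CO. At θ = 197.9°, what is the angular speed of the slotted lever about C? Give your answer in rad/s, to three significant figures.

ω = 4.74 rad/s
Crank pin A relative to C: A = (d + r cosθ, r sinθ); lever angle φ = atan2(r sinθ, d + r cosθ).
Differentiating tanφ: φ̇ = rω(d cosθ + r)/(d² + r² + 2dr cosθ).
d² + r² + 2dr cosθ = |CA|² = 0.0716545 m²;  d cosθ + r = -0.23858 m.
|ω_lever| = |0.1372·4.74·-0.23858| / 0.0716545 = 2.1654 rad/s.

2.17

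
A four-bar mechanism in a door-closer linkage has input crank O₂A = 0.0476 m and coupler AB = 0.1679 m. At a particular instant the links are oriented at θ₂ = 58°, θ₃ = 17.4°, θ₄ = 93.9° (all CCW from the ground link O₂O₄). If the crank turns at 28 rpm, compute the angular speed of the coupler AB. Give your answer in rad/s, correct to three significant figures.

ω₂ = 2.932 rad/s (from 28 rpm).
Differentiating the loop-closure r₂e^{iθ₂}+r₃e^{iθ₃}=r₁+r₄e^{iθ₄} gives r₂ω₂e^{iθ₂}+r₃ω₃e^{iθ₃}=r₄ω₄e^{iθ₄}.
Eliminating the other unknown: ω₃ = r₂ω₂ sin(θ₄−θ₂) / [r₃ sin(θ₃−θ₄)].
Numerator sine = +0.58637; denominator sine = -0.97237.
Result = 0.0476·2.932·(+0.58637) / (0.1679·(-0.97237)) = -0.50129 rad/s; magnitude 0.50129 rad/s.

0.501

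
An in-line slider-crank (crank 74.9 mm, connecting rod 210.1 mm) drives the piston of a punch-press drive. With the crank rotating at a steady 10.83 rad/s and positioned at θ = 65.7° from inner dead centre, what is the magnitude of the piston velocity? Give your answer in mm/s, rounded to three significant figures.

854

ω = 10.83 rad/s
For an in-line slider-crank, x = r cosθ + √(L² − r² sin²θ), so v = −rω sinθ·[1 + r cosθ/√(L² − r² sin²θ)].
With r = 0.0749 m, L = 0.2101 m, θ = 65.7°: √(L² − r² sin²θ) = 0.1987 m.
v = −0.0749·10.83·0.91140·[1 + 0.0749·0.41151/0.1987] = -0.85398 m/s.
|v| = 0.85398 m/s = 853.98 mm/s.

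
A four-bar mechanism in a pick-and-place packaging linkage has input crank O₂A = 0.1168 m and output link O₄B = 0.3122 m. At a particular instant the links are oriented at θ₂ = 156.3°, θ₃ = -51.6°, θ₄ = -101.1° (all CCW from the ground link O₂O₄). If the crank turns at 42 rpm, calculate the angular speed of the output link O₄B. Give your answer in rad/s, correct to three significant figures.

ω₂ = 4.398 rad/s (from 42 rpm).
Differentiating the loop-closure r₂e^{iθ₂}+r₃e^{iθ₃}=r₁+r₄e^{iθ₄} gives r₂ω₂e^{iθ₂}+r₃ω₃e^{iθ₃}=r₄ω₄e^{iθ₄}.
Eliminating the other unknown: ω₄ = r₂ω₂ sin(θ₂−θ₃) / [r₄ sin(θ₄−θ₃)].
Numerator sine = -0.46793; denominator sine = -0.76041.
Result = 0.1168·4.398·(-0.46793) / (0.3122·(-0.76041)) = +1.0126 rad/s; magnitude 1.0126 rad/s.

1.01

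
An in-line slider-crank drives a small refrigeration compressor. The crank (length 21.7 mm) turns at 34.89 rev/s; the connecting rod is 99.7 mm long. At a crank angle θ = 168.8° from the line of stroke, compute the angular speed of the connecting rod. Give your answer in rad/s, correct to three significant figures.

ω = 219.2 rad/s (converted from 34.89 rev/s).
The rod makes angle φ with the slider axis where L sinφ = r sinθ; differentiating, L cosφ·φ̇ = r ω cosθ.
L cosφ = √(L² − r² sin²θ) = 0.099611 m.
|ω_rod| = r ω |cosθ| / √(L² − r² sin²θ) = 0.0217·219.2·0.98096/0.099611 = 46.847 rad/s.

46.8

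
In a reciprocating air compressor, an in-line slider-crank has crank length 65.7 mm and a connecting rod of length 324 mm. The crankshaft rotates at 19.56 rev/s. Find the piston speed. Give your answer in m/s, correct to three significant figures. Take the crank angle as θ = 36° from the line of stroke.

5.53

ω = 2π·19.6 = 122.9 rad/s
For an in-line slider-crank, x = r cosθ + √(L² − r² sin²θ), so v = −rω sinθ·[1 + r cosθ/√(L² − r² sin²θ)].
With r = 0.0657 m, L = 0.324 m, θ = 36°: √(L² − r² sin²θ) = 0.32169 m.
v = −0.0657·122.9·0.58779·[1 + 0.0657·0.80902/0.32169] = -5.5302 m/s.
|v| = 5.5302 m/s.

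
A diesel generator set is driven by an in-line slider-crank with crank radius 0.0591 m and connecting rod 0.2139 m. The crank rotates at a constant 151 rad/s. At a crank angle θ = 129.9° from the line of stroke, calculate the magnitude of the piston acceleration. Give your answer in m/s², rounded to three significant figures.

924

ω = 151 rad/s
x(θ) = r cosθ + √(L² − r² sin²θ); with ω constant, a = ω²·d²x/dθ².
d²x/dθ² = −r cosθ − r²(cos2θ)/√u − r⁴ sin²2θ/(4u^{3/2}),  u = L² − r² sin²θ = 0.0436975 m².
Substituting r = 0.0591 m, L = 0.2139 m, θ = 129.9°: d²x/dθ² = +0.040545 m.
a = ω²·d²x/dθ² = (151)²·(+0.040545) = +924.47 m/s²;  |a| = 924.47 m/s².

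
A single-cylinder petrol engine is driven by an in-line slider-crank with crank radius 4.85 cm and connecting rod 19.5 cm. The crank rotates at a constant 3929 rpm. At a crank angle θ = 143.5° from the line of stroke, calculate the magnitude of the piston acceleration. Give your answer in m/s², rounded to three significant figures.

5970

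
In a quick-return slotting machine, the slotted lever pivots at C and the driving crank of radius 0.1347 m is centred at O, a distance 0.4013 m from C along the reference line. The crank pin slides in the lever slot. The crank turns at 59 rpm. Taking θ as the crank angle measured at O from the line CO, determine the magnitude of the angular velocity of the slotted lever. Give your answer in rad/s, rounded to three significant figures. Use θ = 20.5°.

1.52

ω = 6.178 rad/s (from 59 rpm).
Crank pin A relative to C: A = (d + r cosθ, r sinθ); lever angle φ = atan2(r sinθ, d + r cosθ).
Differentiating tanφ: φ̇ = rω(d cosθ + r)/(d² + r² + 2dr cosθ).
d² + r² + 2dr cosθ = |CA|² = 0.28045 m²;  d cosθ + r = +0.51059 m.
|ω_lever| = |0.1347·6.178·+0.51059| / 0.28045 = 1.5152 rad/s.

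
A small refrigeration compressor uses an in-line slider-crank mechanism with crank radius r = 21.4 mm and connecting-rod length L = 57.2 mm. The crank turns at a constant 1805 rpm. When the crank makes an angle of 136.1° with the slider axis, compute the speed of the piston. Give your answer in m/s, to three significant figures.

ω = 2π·1805/60 = 189 rad/s
For an in-line slider-crank, x = r cosθ + √(L² − r² sin²θ), so v = −rω sinθ·[1 + r cosθ/√(L² − r² sin²θ)].
With r = 0.0214 m, L = 0.0572 m, θ = 136.1°: √(L² − r² sin²θ) = 0.055242 m.
v = −0.0214·189·0.69340·[1 + 0.0214·-0.72055/0.055242] = -2.0219 m/s.
|v| = 2.0219 m/s.

2.02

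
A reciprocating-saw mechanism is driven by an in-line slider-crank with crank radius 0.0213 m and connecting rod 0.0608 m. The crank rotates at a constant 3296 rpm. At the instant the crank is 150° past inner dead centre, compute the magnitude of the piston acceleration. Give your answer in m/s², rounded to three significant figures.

ω = 2π·3296/60 = 345.2 rad/s
x(θ) = r cosθ + √(L² − r² sin²θ); with ω constant, a = ω²·d²x/dθ².
d²x/dθ² = −r cosθ − r²(cos2θ)/√u − r⁴ sin²2θ/(4u^{3/2}),  u = L² − r² sin²θ = 0.00358322 m².
Substituting r = 0.0213 m, L = 0.0608 m, θ = 150°: d²x/dθ² = +0.014477 m.
a = ω²·d²x/dθ² = (345.2)²·(+0.014477) = +1724.7 m/s²;  |a| = 1724.7 m/s².

1720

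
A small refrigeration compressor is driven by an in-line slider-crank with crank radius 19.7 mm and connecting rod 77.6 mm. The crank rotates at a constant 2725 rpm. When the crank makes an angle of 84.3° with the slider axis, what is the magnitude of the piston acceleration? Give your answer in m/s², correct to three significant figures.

253

ω = 2π·2725/60 = 285.4 rad/s
x(θ) = r cosθ + √(L² − r² sin²θ); with ω constant, a = ω²·d²x/dθ².
d²x/dθ² = −r cosθ − r²(cos2θ)/√u − r⁴ sin²2θ/(4u^{3/2}),  u = L² − r² sin²θ = 0.0056375 m².
Substituting r = 0.0197 m, L = 0.0776 m, θ = 84.3°: d²x/dθ² = +0.0031067 m.
a = ω²·d²x/dθ² = (285.4)²·(+0.0031067) = +252.99 m/s²;  |a| = 252.99 m/s².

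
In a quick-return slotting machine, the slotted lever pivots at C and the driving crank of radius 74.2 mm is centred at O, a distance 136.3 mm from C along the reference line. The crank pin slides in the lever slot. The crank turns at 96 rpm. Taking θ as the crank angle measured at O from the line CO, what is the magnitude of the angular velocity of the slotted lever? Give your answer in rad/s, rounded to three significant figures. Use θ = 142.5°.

3.15

ω = 10.05 rad/s (from 96 rpm).
Crank pin A relative to C: A = (d + r cosθ, r sinθ); lever angle φ = atan2(r sinθ, d + r cosθ).
Differentiating tanφ: φ̇ = rω(d cosθ + r)/(d² + r² + 2dr cosθ).
d² + r² + 2dr cosθ = |CA|² = 0.00803624 m²;  d cosθ + r = -0.033934 m.
|ω_lever| = |0.0742·10.05·-0.033934| / 0.00803624 = 3.1498 rad/s.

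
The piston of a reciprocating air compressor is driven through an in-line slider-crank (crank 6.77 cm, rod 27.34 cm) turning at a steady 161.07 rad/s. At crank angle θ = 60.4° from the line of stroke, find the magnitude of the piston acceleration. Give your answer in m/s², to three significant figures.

645

ω = 161.1 rad/s
x(θ) = r cosθ + √(L² − r² sin²θ); with ω constant, a = ω²·d²x/dθ².
d²x/dθ² = −r cosθ − r²(cos2θ)/√u − r⁴ sin²2θ/(4u^{3/2}),  u = L² − r² sin²θ = 0.0712825 m².
Substituting r = 0.0677 m, L = 0.2734 m, θ = 60.4°: d²x/dθ² = -0.024853 m.
a = ω²·d²x/dθ² = (161.1)²·(-0.024853) = -644.79 m/s²;  |a| = 644.79 m/s².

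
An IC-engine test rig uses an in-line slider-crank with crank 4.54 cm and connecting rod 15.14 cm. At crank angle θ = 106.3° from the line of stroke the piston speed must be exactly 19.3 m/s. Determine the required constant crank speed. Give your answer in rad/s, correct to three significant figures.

486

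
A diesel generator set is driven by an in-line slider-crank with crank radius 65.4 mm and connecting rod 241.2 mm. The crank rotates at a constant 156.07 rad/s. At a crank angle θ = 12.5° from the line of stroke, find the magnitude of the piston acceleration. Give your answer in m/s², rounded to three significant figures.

ω = 156.1 rad/s
x(θ) = r cosθ + √(L² − r² sin²θ); with ω constant, a = ω²·d²x/dθ².
d²x/dθ² = −r cosθ − r²(cos2θ)/√u − r⁴ sin²2θ/(4u^{3/2}),  u = L² − r² sin²θ = 0.0579771 m².
Substituting r = 0.0654 m, L = 0.2412 m, θ = 12.5°: d²x/dθ² = -0.080007 m.
a = ω²·d²x/dθ² = (156.1)²·(-0.080007) = -1948.8 m/s²;  |a| = 1948.8 m/s².

1950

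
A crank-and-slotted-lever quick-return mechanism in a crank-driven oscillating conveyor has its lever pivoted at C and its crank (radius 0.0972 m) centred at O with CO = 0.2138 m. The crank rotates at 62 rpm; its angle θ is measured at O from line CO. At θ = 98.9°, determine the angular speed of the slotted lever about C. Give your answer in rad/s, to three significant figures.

0.830

ω = 6.493 rad/s (from 62 rpm).
Crank pin A relative to C: A = (d + r cosθ, r sinθ); lever angle φ = atan2(r sinθ, d + r cosθ).
Differentiating tanφ: φ̇ = rω(d cosθ + r)/(d² + r² + 2dr cosθ).
d² + r² + 2dr cosθ = |CA|² = 0.0487281 m²;  d cosθ + r = +0.064123 m.
|ω_lever| = |0.0972·6.493·+0.064123| / 0.0487281 = 0.83046 rad/s.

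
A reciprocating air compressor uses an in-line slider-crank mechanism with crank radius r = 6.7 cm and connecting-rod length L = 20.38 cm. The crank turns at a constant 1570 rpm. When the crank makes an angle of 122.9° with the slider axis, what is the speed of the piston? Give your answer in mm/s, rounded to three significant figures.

7530

ω = 2π·1570/60 = 164.4 rad/s
For an in-line slider-crank, x = r cosθ + √(L² − r² sin²θ), so v = −rω sinθ·[1 + r cosθ/√(L² − r² sin²θ)].
With r = 0.067 m, L = 0.2038 m, θ = 122.9°: √(L² − r² sin²θ) = 0.19588 m.
v = −0.067·164.4·0.83962·[1 + 0.067·-0.54317/0.19588] = -7.5305 m/s.
|v| = 7.5305 m/s = 7530.5 mm/s.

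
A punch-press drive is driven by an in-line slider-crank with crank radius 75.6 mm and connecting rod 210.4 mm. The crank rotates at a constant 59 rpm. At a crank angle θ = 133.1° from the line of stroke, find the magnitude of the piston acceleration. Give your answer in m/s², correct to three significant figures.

ω = 2π·59/60 = 6.178 rad/s
x(θ) = r cosθ + √(L² − r² sin²θ); with ω constant, a = ω²·d²x/dθ².
d²x/dθ² = −r cosθ − r²(cos2θ)/√u − r⁴ sin²2θ/(4u^{3/2}),  u = L² − r² sin²θ = 0.0412211 m².
Substituting r = 0.0756 m, L = 0.2104 m, θ = 133.1°: d²x/dθ² = +0.05255 m.
a = ω²·d²x/dθ² = (6.178)²·(+0.05255) = +2.006 m/s²;  |a| = 2.006 m/s².

2.01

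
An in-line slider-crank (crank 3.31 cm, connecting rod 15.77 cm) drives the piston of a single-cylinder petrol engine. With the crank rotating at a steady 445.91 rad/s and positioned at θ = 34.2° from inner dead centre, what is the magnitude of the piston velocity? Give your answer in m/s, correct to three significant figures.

9.75

ω = 445.9 rad/s
For an in-line slider-crank, x = r cosθ + √(L² − r² sin²θ), so v = −rω sinθ·[1 + r cosθ/√(L² − r² sin²θ)].
With r = 0.0331 m, L = 0.1577 m, θ = 34.2°: √(L² − r² sin²θ) = 0.1566 m.
v = −0.0331·445.9·0.56208·[1 + 0.0331·0.82708/0.1566] = -9.7465 m/s.
|v| = 9.7465 m/s.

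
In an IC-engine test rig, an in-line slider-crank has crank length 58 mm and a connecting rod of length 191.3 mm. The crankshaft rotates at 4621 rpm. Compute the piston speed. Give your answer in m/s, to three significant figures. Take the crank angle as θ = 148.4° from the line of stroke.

ω = 2π·4621/60 = 483.9 rad/s
For an in-line slider-crank, x = r cosθ + √(L² − r² sin²θ), so v = −rω sinθ·[1 + r cosθ/√(L² − r² sin²θ)].
With r = 0.058 m, L = 0.1913 m, θ = 148.4°: √(L² − r² sin²θ) = 0.18887 m.
v = −0.058·483.9·0.52399·[1 + 0.058·-0.85173/0.18887] = -10.86 m/s.
|v| = 10.86 m/s.

10.9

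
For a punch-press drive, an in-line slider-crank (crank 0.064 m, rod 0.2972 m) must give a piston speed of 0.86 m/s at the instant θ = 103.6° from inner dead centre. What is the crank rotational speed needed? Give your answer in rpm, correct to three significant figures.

For an in-line slider-crank, |v_piston| = rω|sinθ|·[1 + r cosθ/√(L² − r² sin²θ)].
With r = 0.064 m, L = 0.2972 m, θ = 103.6°: the bracketed kinematic factor |dx/dθ| = 0.058984 m.
ω = v/|dx/dθ| = 0.86/0.058984 = 14.58 rad/s.
N = 60ω/(2π) = 139.23 rpm.

139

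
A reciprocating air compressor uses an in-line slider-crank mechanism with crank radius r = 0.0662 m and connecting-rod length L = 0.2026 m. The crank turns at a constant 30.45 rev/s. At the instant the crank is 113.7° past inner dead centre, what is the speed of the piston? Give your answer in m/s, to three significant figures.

10.0

ω = 2π·30.4 = 191.3 rad/s
For an in-line slider-crank, x = r cosθ + √(L² − r² sin²θ), so v = −rω sinθ·[1 + r cosθ/√(L² − r² sin²θ)].
With r = 0.0662 m, L = 0.2026 m, θ = 113.7°: √(L² − r² sin²θ) = 0.19332 m.
v = −0.0662·191.3·0.91566·[1 + 0.0662·-0.40195/0.19332] = -10.001 m/s.
|v| = 10.001 m/s.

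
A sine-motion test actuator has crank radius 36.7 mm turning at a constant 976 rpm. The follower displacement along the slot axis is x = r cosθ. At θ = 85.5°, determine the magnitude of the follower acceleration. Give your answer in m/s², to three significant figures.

ω = 102.2 rad/s (from 976 rpm).
x = r cosθ ⇒ ẍ = −rω² cosθ (ω constant).
|a| = rω²|cosθ| = 0.0367·(102.2)²·|cos 85.5°| = 30.079 m/s².

30.1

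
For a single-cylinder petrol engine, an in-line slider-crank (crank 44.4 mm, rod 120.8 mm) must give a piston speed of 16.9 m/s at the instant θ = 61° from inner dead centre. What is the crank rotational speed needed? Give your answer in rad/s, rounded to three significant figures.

For an in-line slider-crank, |v_piston| = rω|sinθ|·[1 + r cosθ/√(L² − r² sin²θ)].
With r = 0.0444 m, L = 0.1208 m, θ = 61°: the bracketed kinematic factor |dx/dθ| = 0.046141 m.
ω = v/|dx/dθ| = 16.9/0.046141 = 366.27 rad/s.

366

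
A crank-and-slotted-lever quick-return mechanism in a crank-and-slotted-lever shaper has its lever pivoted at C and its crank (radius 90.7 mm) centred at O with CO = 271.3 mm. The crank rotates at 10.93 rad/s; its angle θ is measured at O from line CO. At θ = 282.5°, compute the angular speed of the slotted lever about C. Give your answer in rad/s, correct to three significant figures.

ω = 10.93 rad/s
Crank pin A relative to C: A = (d + r cosθ, r sinθ); lever angle φ = atan2(r sinθ, d + r cosθ).
Differentiating tanφ: φ̇ = rω(d cosθ + r)/(d² + r² + 2dr cosθ).
d² + r² + 2dr cosθ = |CA|² = 0.092482 m²;  d cosθ + r = +0.14942 m.
|ω_lever| = |0.0907·10.93·+0.14942| / 0.092482 = 1.6017 rad/s.

1.60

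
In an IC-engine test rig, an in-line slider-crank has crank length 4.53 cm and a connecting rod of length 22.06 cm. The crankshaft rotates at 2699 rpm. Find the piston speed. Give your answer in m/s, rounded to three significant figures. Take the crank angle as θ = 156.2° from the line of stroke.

ω = 2π·2699/60 = 282.6 rad/s
For an in-line slider-crank, x = r cosθ + √(L² − r² sin²θ), so v = −rω sinθ·[1 + r cosθ/√(L² − r² sin²θ)].
With r = 0.0453 m, L = 0.2206 m, θ = 156.2°: √(L² − r² sin²θ) = 0.21984 m.
v = −0.0453·282.6·0.40355·[1 + 0.0453·-0.91496/0.21984] = -4.1927 m/s.
|v| = 4.1927 m/s.

4.19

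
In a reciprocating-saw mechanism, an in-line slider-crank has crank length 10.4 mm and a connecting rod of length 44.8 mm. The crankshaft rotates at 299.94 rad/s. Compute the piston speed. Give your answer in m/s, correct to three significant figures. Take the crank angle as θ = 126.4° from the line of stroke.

2.16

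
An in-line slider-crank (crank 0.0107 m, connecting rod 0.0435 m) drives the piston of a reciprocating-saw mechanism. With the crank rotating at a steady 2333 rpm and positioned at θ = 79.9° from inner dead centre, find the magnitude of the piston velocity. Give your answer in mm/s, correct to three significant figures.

ω = 2π·2333/60 = 244.3 rad/s
For an in-line slider-crank, x = r cosθ + √(L² − r² sin²θ), so v = −rω sinθ·[1 + r cosθ/√(L² − r² sin²θ)].
With r = 0.0107 m, L = 0.0435 m, θ = 79.9°: √(L² − r² sin²θ) = 0.042205 m.
v = −0.0107·244.3·0.98450·[1 + 0.0107·0.17537/0.042205] = -2.688 m/s.
|v| = 2.688 m/s = 2688 mm/s.

2690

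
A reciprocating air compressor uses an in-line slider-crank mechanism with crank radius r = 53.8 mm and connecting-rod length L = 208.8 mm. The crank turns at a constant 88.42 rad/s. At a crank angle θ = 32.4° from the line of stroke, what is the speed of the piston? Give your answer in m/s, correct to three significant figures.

3.11

ω = 88.42 rad/s
For an in-line slider-crank, x = r cosθ + √(L² − r² sin²θ), so v = −rω sinθ·[1 + r cosθ/√(L² − r² sin²θ)].
With r = 0.0538 m, L = 0.2088 m, θ = 32.4°: √(L² − r² sin²θ) = 0.2068 m.
v = −0.0538·88.42·0.53583·[1 + 0.0538·0.84433/0.2068] = -3.1088 m/s.
|v| = 3.1088 m/s.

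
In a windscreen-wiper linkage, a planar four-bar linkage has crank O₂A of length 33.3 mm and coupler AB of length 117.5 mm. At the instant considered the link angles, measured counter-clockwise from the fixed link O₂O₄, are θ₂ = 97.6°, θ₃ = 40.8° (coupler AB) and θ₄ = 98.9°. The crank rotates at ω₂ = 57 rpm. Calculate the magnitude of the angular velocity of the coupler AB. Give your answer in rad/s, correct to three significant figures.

0.0452

ω₂ = 5.969 rad/s (from 57 rpm).
Differentiating the loop-closure r₂e^{iθ₂}+r₃e^{iθ₃}=r₁+r₄e^{iθ₄} gives r₂ω₂e^{iθ₂}+r₃ω₃e^{iθ₃}=r₄ω₄e^{iθ₄}.
Eliminating the other unknown: ω₃ = r₂ω₂ sin(θ₄−θ₂) / [r₃ sin(θ₃−θ₄)].
Numerator sine = +0.02269; denominator sine = -0.84897.
Result = 0.0333·5.969·(+0.02269) / (0.1175·(-0.84897)) = -0.045206 rad/s; magnitude 0.045206 rad/s.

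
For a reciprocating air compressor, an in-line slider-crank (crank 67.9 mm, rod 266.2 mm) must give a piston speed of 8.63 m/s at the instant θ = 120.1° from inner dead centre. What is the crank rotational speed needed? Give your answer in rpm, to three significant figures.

For an in-line slider-crank, |v_piston| = rω|sinθ|·[1 + r cosθ/√(L² − r² sin²θ)].
With r = 0.0679 m, L = 0.2662 m, θ = 120.1°: the bracketed kinematic factor |dx/dθ| = 0.051039 m.
ω = v/|dx/dθ| = 8.63/0.051039 = 169.09 rad/s.
N = 60ω/(2π) = 1614.6 rpm.

1610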